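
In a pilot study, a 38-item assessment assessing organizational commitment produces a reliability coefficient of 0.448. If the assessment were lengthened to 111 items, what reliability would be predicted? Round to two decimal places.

0.70

The new length is 111/38 = 2.9211 times the old.
Spearman-Brown: r_new = n·r / (1 + (n − 1)·r)
r_new = 2.9211·0.448 / [1 + (2.9211 − 1)·0.448]
     = 1.3087 / 1.8607 = 0.7033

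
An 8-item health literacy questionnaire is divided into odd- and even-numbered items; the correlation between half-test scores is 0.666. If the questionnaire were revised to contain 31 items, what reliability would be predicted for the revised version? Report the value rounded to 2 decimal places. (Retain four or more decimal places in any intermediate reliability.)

First correct the split-half correlation to full-test reliability: r_full = 2 × 0.666 / (1 + 0.666) ≈ 0.7995
Length factor from 8 to 31 items: n = 31/8 = 3.8750
r_new = n·r_full / (1 + (n − 1)·r_full) = 3.0981 / 3.2986 ≈ 0.9392

0.94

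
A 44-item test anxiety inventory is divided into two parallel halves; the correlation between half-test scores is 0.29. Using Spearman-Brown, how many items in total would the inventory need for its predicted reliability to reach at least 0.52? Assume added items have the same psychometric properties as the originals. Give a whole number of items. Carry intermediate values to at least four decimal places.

59

Corrected full-test reliability: r_full = 2 × 0.29 / (1 + 0.29) ≈ 0.4496
Solve Spearman-Brown for n: n = 0.52(1 − 0.4496) / [0.4496(1 − 0.52)] = 1.3262
Items = 1.3262 × 44 ≈ 58.35 → 59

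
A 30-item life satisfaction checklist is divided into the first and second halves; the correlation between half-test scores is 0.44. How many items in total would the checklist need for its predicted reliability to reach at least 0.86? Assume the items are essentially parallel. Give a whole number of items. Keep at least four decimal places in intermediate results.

Corrected full-test reliability: r_full = 2 × 0.44 / (1 + 0.44) ≈ 0.6111
n = r_tgt(1 − r_full) / [r_full(1 − r_tgt)] = 0.86 × 0.3889 / (0.6111 × 0.14) ≈ 3.9093
Items = 3.9093 × 30 ≈ 117.28 → 118

118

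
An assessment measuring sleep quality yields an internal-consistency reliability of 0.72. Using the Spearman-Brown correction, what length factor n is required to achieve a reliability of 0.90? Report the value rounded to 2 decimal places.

Invert Spearman-Brown to solve for n:
n = r_target (1 − r_old) / [ r_old (1 − r_target) ]
n = [0.90 × 0.28] / [0.72 × 0.10]
  = 0.2520 / 0.0720 = 3.5000

3.50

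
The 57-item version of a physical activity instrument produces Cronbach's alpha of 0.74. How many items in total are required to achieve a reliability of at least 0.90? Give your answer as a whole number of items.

n = 0.90 × (1 − 0.74) / [ 0.74 × (1 − 0.90) ]
  = 0.2340 / 0.0740 = 3.1622
So the test needs 3.1622 × 57 ≈ 180.25 items; rounding up, 181.

181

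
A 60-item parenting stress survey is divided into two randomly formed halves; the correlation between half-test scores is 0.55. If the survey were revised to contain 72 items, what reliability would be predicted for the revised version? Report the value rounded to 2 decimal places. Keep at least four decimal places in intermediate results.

0.75

Spearman-Brown correction (n = 2): r_full = 2·0.55/(1 + 0.55) = 0.7097
Length factor from 60 to 72 items: n = 72/60 = 1.2000
r_new = n·r_full / (1 + (n − 1)·r_full) = 0.8516 / 1.1419 ≈ 0.7458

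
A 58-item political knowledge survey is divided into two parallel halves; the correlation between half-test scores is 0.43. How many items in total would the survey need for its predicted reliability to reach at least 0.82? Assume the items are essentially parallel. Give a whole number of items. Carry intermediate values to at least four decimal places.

176

r_full = 2(0.43)/(1 + 0.43) = 0.6014
Solve Spearman-Brown for n: n = 0.82(1 − 0.6014) / [0.6014(1 − 0.82)] = 3.0194
Required items = 3.0194 × 58 = 175.13, so 176 items.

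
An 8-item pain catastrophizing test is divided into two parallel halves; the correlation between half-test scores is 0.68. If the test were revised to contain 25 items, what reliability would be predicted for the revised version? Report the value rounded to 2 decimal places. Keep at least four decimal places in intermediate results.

0.93

First correct the split-half correlation to full-test reliability: r_full = 2 × 0.68 / (1 + 0.68) ≈ 0.8095
Length factor from 8 to 25 items: n = 25/8 = 3.1250
r_new = n·r_full / (1 + (n − 1)·r_full) = 2.5297 / 2.7202 ≈ 0.9300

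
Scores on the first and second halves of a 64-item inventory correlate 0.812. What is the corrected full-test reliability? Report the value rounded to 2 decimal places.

Apply the Spearman-Brown correction with n = 2:
r_full = 2r_hh / (1 + r_hh) = 2 × 0.812 / (1 + 0.812)
r_full = 1.6240 / 1.8120 ≈ 0.8962

0.90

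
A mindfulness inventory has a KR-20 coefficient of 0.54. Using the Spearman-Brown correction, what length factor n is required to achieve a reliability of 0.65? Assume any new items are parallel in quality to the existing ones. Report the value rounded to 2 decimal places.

n = 0.65(1 − 0.54) / [0.54(1 − 0.65)]
n = 0.2990 / 0.1890 ≈ 1.5820

1.58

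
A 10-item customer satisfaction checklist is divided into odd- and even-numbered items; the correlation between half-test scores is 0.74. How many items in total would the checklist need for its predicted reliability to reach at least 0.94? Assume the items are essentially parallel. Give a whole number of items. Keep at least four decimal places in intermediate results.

Corrected full-test reliability: r_full = 2 × 0.74 / (1 + 0.74) ≈ 0.8506
n = r_tgt(1 − r_full) / [r_full(1 − r_tgt)] = 0.94 × 0.1494 / (0.8506 × 0.06) ≈ 2.7517
Items = 2.7517 × 10 ≈ 27.52 → 28

28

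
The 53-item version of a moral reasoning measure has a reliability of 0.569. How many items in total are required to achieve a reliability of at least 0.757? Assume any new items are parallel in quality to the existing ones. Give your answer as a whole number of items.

126

Rearranging the Spearman-Brown formula for n,
n = r_target (1 − r_old) / [ r_old (1 − r_target) ]
n = [0.757 × 0.431] / [0.569 × 0.243]
  = 0.326267 / 0.138267 = 2.3597
2.3597 × 53 = 125.06 → 126 items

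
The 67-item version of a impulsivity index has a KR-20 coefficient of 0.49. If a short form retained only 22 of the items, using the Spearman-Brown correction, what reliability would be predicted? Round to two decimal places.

The new length is 22/67 = 0.3284 times the old.
By Spearman-Brown, r_new = n r / (1 + (n − 1) r).
r_new = 0.3284·0.49 / [1 + (0.3284 − 1)·0.49]
     = 0.1609 / 0.6709 = 0.2398

0.24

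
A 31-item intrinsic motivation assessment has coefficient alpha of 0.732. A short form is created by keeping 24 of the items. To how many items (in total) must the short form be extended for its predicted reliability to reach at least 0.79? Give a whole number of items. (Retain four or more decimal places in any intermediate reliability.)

43

Short-form reliability: n = 24/31 = 0.7742; r_24 = n·r/(1+(n−1)r) ≈ 0.6789
Then solve for n' with r_old = 0.6789, r_target = 0.79: n' = 0.79(1 − 0.6789)/[0.6789(1 − 0.79)] = 1.7793
Total items = 1.7793 × 24 = 42.70, rounded up to 43.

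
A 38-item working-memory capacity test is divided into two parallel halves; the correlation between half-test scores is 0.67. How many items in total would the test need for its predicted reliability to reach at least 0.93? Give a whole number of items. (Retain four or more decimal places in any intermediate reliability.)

125

r_full = 2(0.67)/(1 + 0.67) = 0.8024
n = r_tgt(1 − r_full) / [r_full(1 − r_tgt)] = 0.93 × 0.1976 / (0.8024 × 0.07) ≈ 3.2718
Items = 3.2718 × 38 ≈ 124.33 → 125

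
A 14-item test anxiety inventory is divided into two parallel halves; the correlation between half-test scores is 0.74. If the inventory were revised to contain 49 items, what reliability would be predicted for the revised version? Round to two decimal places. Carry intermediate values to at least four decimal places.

0.95

Spearman-Brown correction (n = 2): r_full = 2·0.74/(1 + 0.74) = 0.8506
Then adjust to 49 items: n = 49/14 = 3.5000
r_new = n·r_full / (1 + (n − 1)·r_full) = 2.9771 / 3.1265 ≈ 0.9522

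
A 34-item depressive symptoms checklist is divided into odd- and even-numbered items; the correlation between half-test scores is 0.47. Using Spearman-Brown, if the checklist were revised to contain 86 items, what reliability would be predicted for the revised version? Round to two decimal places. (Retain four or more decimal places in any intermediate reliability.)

0.82

First correct the split-half correlation to full-test reliability: r_full = 2 × 0.47 / (1 + 0.47) ≈ 0.6395
Length factor from 34 to 86 items: n = 86/34 = 2.5294
r_new = n·r_full / (1 + (n − 1)·r_full) = 1.6176 / 1.9781 ≈ 0.8178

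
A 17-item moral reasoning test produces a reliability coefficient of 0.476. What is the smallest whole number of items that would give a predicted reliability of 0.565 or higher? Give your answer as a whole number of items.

Invert Spearman-Brown to solve for n:
n = r_target (1 − r_old) / [ r_old (1 − r_target) ]
n = [0.565 × 0.524] / [0.476 × 0.435]
n = 0.296060 / 0.207060 ≈ 1.4298
So the test needs 1.4298 × 17 ≈ 24.31 items; rounding up, 25.

25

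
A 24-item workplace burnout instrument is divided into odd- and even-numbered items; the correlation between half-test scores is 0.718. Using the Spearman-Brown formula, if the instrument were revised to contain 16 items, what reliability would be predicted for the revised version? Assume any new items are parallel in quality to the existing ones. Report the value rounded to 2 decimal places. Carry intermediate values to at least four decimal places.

0.77

First correct the split-half correlation to full-test reliability: r_full = 2 × 0.718 / (1 + 0.718) ≈ 0.8359
Length factor from 24 to 16 items: n = 16/24 = 0.6667
r_new = n·r_full / (1 + (n − 1)·r_full) = 0.5573 / 0.7214 ≈ 0.7725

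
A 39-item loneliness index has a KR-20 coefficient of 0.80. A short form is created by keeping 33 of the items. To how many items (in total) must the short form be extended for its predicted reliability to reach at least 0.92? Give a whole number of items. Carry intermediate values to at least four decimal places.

First, r for the 33-item form: n = 33/39 = 0.8462, so r_33 = 0.8462·0.80/(1 + (0.8462 − 1)·0.80) = 0.7719
Then solve for n' with r_old = 0.7719, r_target = 0.92: n' = 0.92(1 − 0.7719)/[0.7719(1 − 0.92)] = 3.3983
Total items = 3.3983 × 33 = 112.14, rounded up to 113.

113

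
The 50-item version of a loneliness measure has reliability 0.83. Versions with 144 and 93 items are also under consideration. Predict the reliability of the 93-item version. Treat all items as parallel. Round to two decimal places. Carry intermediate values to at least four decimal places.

0.90

Only the ratio of lengths matters: n = 93/50 = 1.8600
r_{93} = n·r / (1 + (n − 1)·r) = 1.5438 / 1.7138 ≈ 0.9008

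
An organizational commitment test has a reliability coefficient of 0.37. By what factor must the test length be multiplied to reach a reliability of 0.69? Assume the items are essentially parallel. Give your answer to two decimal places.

3.79

Rearranging the Spearman-Brown formula for n,
n = r*(1 − r) / [ r (1 − r*) ]
n = 0.69 × (1 − 0.37) / [ 0.37 × (1 − 0.69) ]
n = 0.4347 / 0.1147 ≈ 3.7899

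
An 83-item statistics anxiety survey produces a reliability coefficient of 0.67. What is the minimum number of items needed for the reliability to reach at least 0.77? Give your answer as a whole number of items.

Rearranging the Spearman-Brown formula for n,
n = r*(1 − r) / [ r (1 − r*) ]
n = 0.77 × (1 − 0.67) / [ 0.67 × (1 − 0.77) ]
n = 0.2541 / 0.1541 ≈ 1.6489
1.6489 × 83 = 136.86 → 137 items

137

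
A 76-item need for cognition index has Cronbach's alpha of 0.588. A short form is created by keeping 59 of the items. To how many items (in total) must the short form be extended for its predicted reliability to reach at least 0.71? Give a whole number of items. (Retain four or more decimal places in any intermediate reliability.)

131

First, r for the 59-item form: n = 59/76 = 0.7763, so r_59 = 0.7763·0.588/(1 + (0.7763 − 1)·0.588) = 0.5256
Length factor from the short form to reach 0.71: n' = 0.71(1 − 0.5256) / [0.5256(1 − 0.71)] ≈ 2.2098
Total items = 2.2098 × 59 = 130.38, rounded up to 131.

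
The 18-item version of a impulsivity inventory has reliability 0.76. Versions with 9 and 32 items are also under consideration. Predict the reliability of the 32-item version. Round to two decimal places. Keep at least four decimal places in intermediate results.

0.85

Only the ratio of lengths matters: n = 32/18 = 1.7778
r_{32} = n·r / (1 + (n − 1)·r) = 1.3511 / 1.5911 ≈ 0.8492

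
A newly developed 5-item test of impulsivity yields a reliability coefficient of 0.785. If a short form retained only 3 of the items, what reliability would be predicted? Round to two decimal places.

0.69

n = 3/5 = 0.6
Apply the Spearman-Brown prophecy formula, r' = nr / [1 + (n − 1)r]:
r_new = (0.6 × 0.785) / (1 + (0.6 − 1) × 0.785)
r_new = 0.4710 / 0.6860 ≈ 0.6866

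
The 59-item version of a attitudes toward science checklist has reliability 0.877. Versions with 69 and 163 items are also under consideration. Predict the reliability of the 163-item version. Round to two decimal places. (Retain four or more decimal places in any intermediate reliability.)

Only the ratio of lengths matters: n = 163/59 = 2.7627
r_{163} = n·r / (1 + (n − 1)·r) = 2.4229 / 2.5459 ≈ 0.9517

0.95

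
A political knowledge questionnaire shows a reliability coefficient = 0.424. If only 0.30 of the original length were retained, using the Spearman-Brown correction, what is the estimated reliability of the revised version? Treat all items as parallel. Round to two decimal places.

0.18

Spearman-Brown: r_new = n·r / (1 + (n − 1)·r)
r_new = 0.3·0.424 / [1 + (0.3 − 1)·0.424]
     = 0.1272 / 0.7032 = 0.1809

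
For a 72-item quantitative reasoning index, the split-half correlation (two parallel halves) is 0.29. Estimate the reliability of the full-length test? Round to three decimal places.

0.450

r_full = 2(0.29) / (1 + 0.29)
       = 0.5800 / 1.2900 = 0.4496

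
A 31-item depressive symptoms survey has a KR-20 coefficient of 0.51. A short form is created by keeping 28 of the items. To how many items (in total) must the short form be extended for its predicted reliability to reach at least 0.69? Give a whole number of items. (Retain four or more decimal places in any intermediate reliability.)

Short-form reliability: n = 28/31 = 0.9032; r_28 = n·r/(1+(n−1)r) ≈ 0.4846
Then solve for n' with r_old = 0.4846, r_target = 0.69: n' = 0.69(1 − 0.4846)/[0.4846(1 − 0.69)] = 2.3673
Items = 2.3673 × 28 ≈ 66.28 → 67

67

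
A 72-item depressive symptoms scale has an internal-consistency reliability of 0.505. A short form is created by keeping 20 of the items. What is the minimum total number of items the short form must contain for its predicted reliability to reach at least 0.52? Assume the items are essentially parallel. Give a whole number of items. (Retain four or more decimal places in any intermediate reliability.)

Short-form reliability: n = 20/72 = 0.2778; r_20 = n·r/(1+(n−1)r) ≈ 0.2208
Length factor from the short form to reach 0.52: n' = 0.52(1 − 0.2208) / [0.2208(1 − 0.52)] ≈ 3.8231
Total items = 3.8231 × 20 = 76.46, rounded up to 77.

77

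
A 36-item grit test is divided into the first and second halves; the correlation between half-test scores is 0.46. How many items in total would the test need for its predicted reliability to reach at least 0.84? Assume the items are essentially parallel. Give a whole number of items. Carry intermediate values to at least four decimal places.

111

r_full = 2(0.46)/(1 + 0.46) = 0.6301
Solve Spearman-Brown for n: n = 0.84(1 − 0.6301) / [0.6301(1 − 0.84)] = 3.0820
Items = 3.0820 × 36 ≈ 110.95 → 111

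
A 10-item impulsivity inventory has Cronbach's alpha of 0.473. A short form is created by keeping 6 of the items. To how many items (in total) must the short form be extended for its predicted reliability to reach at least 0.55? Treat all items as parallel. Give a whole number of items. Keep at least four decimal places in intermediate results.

14

First, r for the 6-item form: n = 6/10 = 0.6000, so r_6 = 0.6000·0.473/(1 + (0.6000 − 1)·0.473) = 0.3500
Length factor from the short form to reach 0.55: n' = 0.55(1 − 0.3500) / [0.3500(1 − 0.55)] ≈ 2.2698
Items = 2.2698 × 6 ≈ 13.62 → 14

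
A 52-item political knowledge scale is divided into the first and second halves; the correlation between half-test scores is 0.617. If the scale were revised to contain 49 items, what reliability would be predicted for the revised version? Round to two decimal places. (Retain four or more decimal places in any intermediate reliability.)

0.75

Spearman-Brown correction (n = 2): r_full = 2·0.617/(1 + 0.617) = 0.7631
Then adjust to 49 items: n = 49/52 = 0.9423
r_new = n·r_full / (1 + (n − 1)·r_full) = 0.7191 / 0.9560 ≈ 0.7522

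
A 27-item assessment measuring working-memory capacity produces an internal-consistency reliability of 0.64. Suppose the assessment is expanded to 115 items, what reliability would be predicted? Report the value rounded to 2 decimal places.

0.88

The new length is 115/27 = 4.2593 times the old.
Spearman-Brown: r_new = n·r / (1 + (n − 1)·r)
r_new = 4.2593·0.64 / [1 + (4.2593 − 1)·0.64]
     = 2.7260 / 3.0860 = 0.8833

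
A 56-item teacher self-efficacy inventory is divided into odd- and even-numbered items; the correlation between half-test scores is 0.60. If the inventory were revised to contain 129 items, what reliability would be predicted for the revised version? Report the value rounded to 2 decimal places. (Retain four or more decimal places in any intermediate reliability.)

First correct the split-half correlation to full-test reliability: r_full = 2 × 0.60 / (1 + 0.60) ≈ 0.7500
Length factor from 56 to 129 items: n = 129/56 = 2.3036
r_new = n·r_full / (1 + (n − 1)·r_full) = 1.7277 / 1.9777 ≈ 0.8736

0.87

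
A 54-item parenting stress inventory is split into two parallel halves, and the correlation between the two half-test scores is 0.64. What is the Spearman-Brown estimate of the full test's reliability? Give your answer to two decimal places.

0.78

Apply the Spearman-Brown correction with n = 2:
r_full = 2(0.64) / (1 + 0.64)
       = 1.2800 / 1.6400 = 0.7805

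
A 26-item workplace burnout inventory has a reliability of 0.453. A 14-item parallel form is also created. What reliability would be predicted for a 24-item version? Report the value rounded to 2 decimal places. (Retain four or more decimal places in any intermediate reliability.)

The 14-item form is not needed; work directly from the 26-item form with n = 24/26 = 0.9231.
r_{24} = n·r / (1 + (n − 1)·r) = 0.4182 / 0.9652 ≈ 0.4333

0.43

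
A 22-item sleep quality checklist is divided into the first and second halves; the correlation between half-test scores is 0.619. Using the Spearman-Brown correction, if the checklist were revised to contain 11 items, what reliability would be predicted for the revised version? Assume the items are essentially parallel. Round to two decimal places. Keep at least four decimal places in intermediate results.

First correct the split-half correlation to full-test reliability: r_full = 2 × 0.619 / (1 + 0.619) ≈ 0.7647
Length factor from 22 to 11 items: n = 11/22 = 0.5000
r_new = n·r_full / (1 + (n − 1)·r_full) = 0.3824 / 0.6177 ≈ 0.6191

0.62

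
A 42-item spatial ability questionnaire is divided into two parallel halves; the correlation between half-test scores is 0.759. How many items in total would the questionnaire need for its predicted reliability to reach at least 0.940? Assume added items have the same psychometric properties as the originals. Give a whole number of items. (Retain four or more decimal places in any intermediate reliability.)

105

Corrected full-test reliability: r_full = 2 × 0.759 / (1 + 0.759) ≈ 0.8630
n = r_tgt(1 − r_full) / [r_full(1 − r_tgt)] = 0.940 × 0.1370 / (0.8630 × 0.060) ≈ 2.4871
Items = 2.4871 × 42 ≈ 104.46 → 105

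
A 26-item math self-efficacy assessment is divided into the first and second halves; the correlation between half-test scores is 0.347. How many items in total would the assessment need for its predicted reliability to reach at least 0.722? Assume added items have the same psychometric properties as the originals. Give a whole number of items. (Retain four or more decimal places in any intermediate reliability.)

64

r_full = 2(0.347)/(1 + 0.347) = 0.5152
Solve Spearman-Brown for n: n = 0.722(1 − 0.5152) / [0.5152(1 − 0.722)] = 2.4439
Required items = 2.4439 × 26 = 63.54, so 64 items.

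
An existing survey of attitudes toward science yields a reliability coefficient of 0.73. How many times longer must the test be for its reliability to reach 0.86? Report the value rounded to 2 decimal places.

2.27

Spearman-Brown solved for the length factor n:
n = r*(1 − r) / [ r (1 − r*) ]
n = 0.86 × (1 − 0.73) / [ 0.73 × (1 − 0.86) ]
n = 0.2322 / 0.1022 ≈ 2.2720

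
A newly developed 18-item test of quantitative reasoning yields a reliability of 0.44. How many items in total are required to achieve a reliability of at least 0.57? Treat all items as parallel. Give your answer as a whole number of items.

31

Spearman-Brown solved for the length factor n:
n = r_target (1 − r_old) / [ r_old (1 − r_target) ]
n = 0.57(1 − 0.44) / [0.44(1 − 0.57)]
  = 0.3192 / 0.1892 = 1.6871
1.6871 × 18 = 30.37 → 31 items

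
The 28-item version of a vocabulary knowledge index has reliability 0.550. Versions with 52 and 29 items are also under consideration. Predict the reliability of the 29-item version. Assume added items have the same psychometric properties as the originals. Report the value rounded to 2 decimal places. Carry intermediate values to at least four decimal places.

0.56

The 52-item form is not needed; work directly from the 28-item form with n = 29/28 = 1.0357.
r_{29} = n·r / (1 + (n − 1)·r) = 0.5696 / 1.0196 ≈ 0.5587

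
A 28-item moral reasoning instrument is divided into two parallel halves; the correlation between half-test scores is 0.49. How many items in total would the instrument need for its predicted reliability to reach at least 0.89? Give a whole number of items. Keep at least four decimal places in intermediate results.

118

r_full = 2(0.49)/(1 + 0.49) = 0.6577
Solve Spearman-Brown for n: n = 0.89(1 − 0.6577) / [0.6577(1 − 0.89)] = 4.2109
Items = 4.2109 × 28 ≈ 117.91 → 118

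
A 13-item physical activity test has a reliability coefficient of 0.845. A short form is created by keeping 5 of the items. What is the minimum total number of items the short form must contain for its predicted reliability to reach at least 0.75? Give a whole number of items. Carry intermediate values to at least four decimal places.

8

First, r for the 5-item form: n = 5/13 = 0.3846, so r_5 = 0.3846·0.845/(1 + (0.3846 − 1)·0.845) = 0.6771
Then solve for n' with r_old = 0.6771, r_target = 0.75: n' = 0.75(1 − 0.6771)/[0.6771(1 − 0.75)] = 1.4307
Total items = 1.4307 × 5 = 7.15, rounded up to 8.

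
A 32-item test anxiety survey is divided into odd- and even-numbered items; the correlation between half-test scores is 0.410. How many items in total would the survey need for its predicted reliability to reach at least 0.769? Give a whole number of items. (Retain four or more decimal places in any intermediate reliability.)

r_full = 2(0.410)/(1 + 0.410) = 0.5816
Solve Spearman-Brown for n: n = 0.769(1 − 0.5816) / [0.5816(1 − 0.769)] = 2.3949
Items = 2.3949 × 32 ≈ 76.64 → 77

77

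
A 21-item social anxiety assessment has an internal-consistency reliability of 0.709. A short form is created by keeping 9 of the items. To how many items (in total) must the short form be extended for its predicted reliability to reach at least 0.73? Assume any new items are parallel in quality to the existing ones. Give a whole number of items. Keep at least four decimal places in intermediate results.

Short-form reliability: n = 9/21 = 0.4286; r_9 = n·r/(1+(n−1)r) ≈ 0.5108
Length factor from the short form to reach 0.73: n' = 0.73(1 − 0.5108) / [0.5108(1 − 0.73)] ≈ 2.5894
Items = 2.5894 × 9 ≈ 23.30 → 24

24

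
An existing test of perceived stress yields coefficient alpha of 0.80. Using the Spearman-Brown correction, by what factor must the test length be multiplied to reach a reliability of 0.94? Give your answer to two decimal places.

n = 0.94 × (1 − 0.80) / [ 0.80 × (1 − 0.94) ]
n = 0.1880 / 0.0480 ≈ 3.9167

3.92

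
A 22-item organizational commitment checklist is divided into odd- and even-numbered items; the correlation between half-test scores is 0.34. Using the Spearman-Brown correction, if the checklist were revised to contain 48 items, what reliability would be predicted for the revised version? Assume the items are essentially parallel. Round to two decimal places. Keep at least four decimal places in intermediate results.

0.69

First correct the split-half correlation to full-test reliability: r_full = 2 × 0.34 / (1 + 0.34) ≈ 0.5075
Then adjust to 48 items: n = 48/22 = 2.1818
r_new = n·r_full / (1 + (n − 1)·r_full) = 1.1073 / 1.5998 ≈ 0.6921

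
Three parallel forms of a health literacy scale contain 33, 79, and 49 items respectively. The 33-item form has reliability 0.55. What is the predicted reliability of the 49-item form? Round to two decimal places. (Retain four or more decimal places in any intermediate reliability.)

The 79-item form is not needed; work directly from the 33-item form with n = 49/33 = 1.4848.
r_{49} = n·r / (1 + (n − 1)·r) = 0.8166 / 1.2666 ≈ 0.6447

0.64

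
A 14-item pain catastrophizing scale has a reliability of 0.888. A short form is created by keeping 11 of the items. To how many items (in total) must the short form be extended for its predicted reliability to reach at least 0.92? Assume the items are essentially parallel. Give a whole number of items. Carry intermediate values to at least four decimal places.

21

First, r for the 11-item form: n = 11/14 = 0.7857, so r_11 = 0.7857·0.888/(1 + (0.7857 − 1)·0.888) = 0.8617
Length factor from the short form to reach 0.92: n' = 0.92(1 − 0.8617) / [0.8617(1 − 0.92)] ≈ 1.8457
Total items = 1.8457 × 11 = 20.30, rounded up to 21.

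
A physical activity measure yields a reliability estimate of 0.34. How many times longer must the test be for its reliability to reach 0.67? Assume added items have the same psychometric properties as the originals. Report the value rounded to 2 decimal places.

3.94

n = [0.67 × 0.66] / [0.34 × 0.33]
n = 0.4422 / 0.1122 ≈ 3.9412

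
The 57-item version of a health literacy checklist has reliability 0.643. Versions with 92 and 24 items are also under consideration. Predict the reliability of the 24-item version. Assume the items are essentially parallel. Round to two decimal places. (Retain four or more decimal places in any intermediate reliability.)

0.43

Only the ratio of lengths matters: n = 24/57 = 0.4211
r_{24} = n·r / (1 + (n − 1)·r) = 0.2708 / 0.6278 ≈ 0.4313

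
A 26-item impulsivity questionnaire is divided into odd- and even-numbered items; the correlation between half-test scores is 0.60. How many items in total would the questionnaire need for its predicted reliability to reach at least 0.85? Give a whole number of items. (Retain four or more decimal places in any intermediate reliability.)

50

r_full = 2(0.60)/(1 + 0.60) = 0.7500
Solve Spearman-Brown for n: n = 0.85(1 − 0.7500) / [0.7500(1 − 0.85)] = 1.8889
Items = 1.8889 × 26 ≈ 49.11 → 50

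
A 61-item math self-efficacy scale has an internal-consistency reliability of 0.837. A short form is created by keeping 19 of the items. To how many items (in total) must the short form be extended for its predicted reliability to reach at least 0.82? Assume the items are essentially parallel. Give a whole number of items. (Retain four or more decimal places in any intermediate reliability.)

Short-form reliability: n = 19/61 = 0.3115; r_19 = n·r/(1+(n−1)r) ≈ 0.6153
Then solve for n' with r_old = 0.6153, r_target = 0.82: n' = 0.82(1 − 0.6153)/[0.6153(1 − 0.82)] = 2.8482
Items = 2.8482 × 19 ≈ 54.12 → 55

55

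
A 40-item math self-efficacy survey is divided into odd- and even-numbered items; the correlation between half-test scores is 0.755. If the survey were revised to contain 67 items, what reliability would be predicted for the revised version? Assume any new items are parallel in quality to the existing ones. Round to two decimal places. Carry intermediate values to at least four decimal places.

First correct the split-half correlation to full-test reliability: r_full = 2 × 0.755 / (1 + 0.755) ≈ 0.8604
Length factor from 40 to 67 items: n = 67/40 = 1.6750
r_new = n·r_full / (1 + (n − 1)·r_full) = 1.4412 / 1.5808 ≈ 0.9117

0.91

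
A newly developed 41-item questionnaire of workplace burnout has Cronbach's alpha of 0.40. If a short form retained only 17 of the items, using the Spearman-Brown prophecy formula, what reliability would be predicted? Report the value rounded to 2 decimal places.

0.22

The new length is 17/41 = 0.4146 times the old.
Apply the Spearman-Brown prophecy formula, r' = nr / [1 + (n − 1)r]:
r_new = (0.4146 × 0.40) / (1 + (0.4146 − 1) × 0.40)
     = 0.1658 / 0.7658 = 0.2165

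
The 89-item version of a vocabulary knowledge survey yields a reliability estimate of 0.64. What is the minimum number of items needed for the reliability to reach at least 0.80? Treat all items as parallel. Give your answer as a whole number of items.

n = 0.80(1 − 0.64) / [0.64(1 − 0.80)]
  = 0.2880 / 0.1280 = 2.2500
Items needed = n × 89 = 2.2500 × 89 ≈ 200.25 → round up to 201

201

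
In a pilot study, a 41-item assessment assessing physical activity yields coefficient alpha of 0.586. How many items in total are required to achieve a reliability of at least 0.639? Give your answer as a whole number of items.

52

Invert Spearman-Brown to solve for n:
n = r_target (1 − r_old) / [ r_old (1 − r_target) ]
n = 0.639(1 − 0.586) / [0.586(1 − 0.639)]
n = 0.264546 / 0.211546 ≈ 1.2505
Items needed = n × 41 = 1.2505 × 41 ≈ 51.27 → round up to 52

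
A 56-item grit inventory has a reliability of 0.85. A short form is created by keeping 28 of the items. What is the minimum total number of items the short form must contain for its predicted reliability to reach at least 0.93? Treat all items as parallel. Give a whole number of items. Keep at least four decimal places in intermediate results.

First, r for the 28-item form: n = 28/56 = 0.5000, so r_28 = 0.5000·0.85/(1 + (0.5000 − 1)·0.85) = 0.7391
Length factor from the short form to reach 0.93: n' = 0.93(1 − 0.7391) / [0.7391(1 − 0.93)] ≈ 4.6898
Items = 4.6898 × 28 ≈ 131.31 → 132

132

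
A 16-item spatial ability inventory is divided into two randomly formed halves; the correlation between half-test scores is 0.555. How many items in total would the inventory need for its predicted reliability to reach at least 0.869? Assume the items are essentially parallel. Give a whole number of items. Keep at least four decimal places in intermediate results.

43

Corrected full-test reliability: r_full = 2 × 0.555 / (1 + 0.555) ≈ 0.7138
n = r_tgt(1 − r_full) / [r_full(1 − r_tgt)] = 0.869 × 0.2862 / (0.7138 × 0.131) ≈ 2.6598
Items = 2.6598 × 16 ≈ 42.56 → 43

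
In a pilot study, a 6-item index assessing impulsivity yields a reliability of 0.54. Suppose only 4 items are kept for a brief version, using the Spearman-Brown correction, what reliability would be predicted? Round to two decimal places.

0.44

n = 4/6 = 0.6667
r_new = 0.6667·0.54 / [1 + (0.6667 − 1)·0.54]
     = 0.3600 / 0.8200 = 0.4390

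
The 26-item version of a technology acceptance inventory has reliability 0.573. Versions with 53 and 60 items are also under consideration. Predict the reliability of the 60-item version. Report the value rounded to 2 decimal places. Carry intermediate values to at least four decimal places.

0.76

The 53-item form is not needed; work directly from the 26-item form with n = 60/26 = 2.3077.
r_{60} = n·r / (1 + (n − 1)·r) = 1.3223 / 1.7493 ≈ 0.7559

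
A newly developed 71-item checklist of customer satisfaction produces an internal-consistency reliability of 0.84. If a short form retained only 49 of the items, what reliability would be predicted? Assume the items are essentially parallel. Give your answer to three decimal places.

0.784

Length ratio n = 49/71 = 0.6901
Apply the Spearman-Brown prophecy formula, r' = nr / [1 + (n − 1)r]:
r_new = (0.6901 × 0.84) / (1 + (0.6901 − 1) × 0.84)
r_new = 0.5797 / 0.7397 ≈ 0.7837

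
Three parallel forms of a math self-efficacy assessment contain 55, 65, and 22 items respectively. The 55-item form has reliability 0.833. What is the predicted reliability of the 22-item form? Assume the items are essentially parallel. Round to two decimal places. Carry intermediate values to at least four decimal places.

0.67

Only the ratio of lengths matters: n = 22/55 = 0.4000
r_{22} = n·r / (1 + (n − 1)·r) = 0.3332 / 0.5002 ≈ 0.6661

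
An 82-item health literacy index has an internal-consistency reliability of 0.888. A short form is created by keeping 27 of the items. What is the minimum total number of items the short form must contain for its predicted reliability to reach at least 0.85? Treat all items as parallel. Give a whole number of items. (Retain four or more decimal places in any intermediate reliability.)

First, r for the 27-item form: n = 27/82 = 0.3293, so r_27 = 0.3293·0.888/(1 + (0.3293 − 1)·0.888) = 0.7231
Length factor from the short form to reach 0.85: n' = 0.85(1 − 0.7231) / [0.7231(1 − 0.85)] ≈ 2.1700
Total items = 2.1700 × 27 = 58.59, rounded up to 59.

59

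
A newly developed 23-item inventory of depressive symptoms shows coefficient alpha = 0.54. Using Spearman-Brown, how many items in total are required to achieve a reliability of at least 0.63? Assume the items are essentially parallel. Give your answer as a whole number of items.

n = 0.63 × (1 − 0.54) / [ 0.54 × (1 − 0.63) ]
  = 0.2898 / 0.1998 = 1.4505
So the test needs 1.4505 × 23 ≈ 33.36 items; rounding up, 34.

34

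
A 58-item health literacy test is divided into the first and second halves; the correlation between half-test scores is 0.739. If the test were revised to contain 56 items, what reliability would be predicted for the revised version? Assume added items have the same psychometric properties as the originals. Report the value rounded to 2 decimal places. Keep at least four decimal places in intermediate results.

Spearman-Brown correction (n = 2): r_full = 2·0.739/(1 + 0.739) = 0.8499
Then adjust to 56 items: n = 56/58 = 0.9655
r_new = n·r_full / (1 + (n − 1)·r_full) = 0.8206 / 0.9707 ≈ 0.8454

0.85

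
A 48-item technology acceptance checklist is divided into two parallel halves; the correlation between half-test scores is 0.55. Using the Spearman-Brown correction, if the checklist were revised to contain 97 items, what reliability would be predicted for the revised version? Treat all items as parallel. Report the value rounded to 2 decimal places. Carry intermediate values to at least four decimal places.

Full-test reliability from the split-half r: r_full = 2(0.55)/(1 + 0.55) = 0.7097
Then adjust to 97 items: n = 97/48 = 2.0208
r_new = n·r_full / (1 + (n − 1)·r_full) = 1.4342 / 1.7245 ≈ 0.8317

0.83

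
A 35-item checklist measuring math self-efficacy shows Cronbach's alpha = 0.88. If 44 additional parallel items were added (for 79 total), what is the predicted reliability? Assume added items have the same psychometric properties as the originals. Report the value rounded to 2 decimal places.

0.94

n = 79/35 = 2.2571
r_new = (2.2571 × 0.88) / (1 + (2.2571 − 1) × 0.88)
r_new = 1.9862 / 2.1062 ≈ 0.9430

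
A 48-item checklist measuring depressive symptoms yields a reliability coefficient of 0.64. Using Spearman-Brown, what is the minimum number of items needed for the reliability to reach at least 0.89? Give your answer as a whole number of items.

n = [0.89 × 0.36] / [0.64 × 0.11]
  = 0.3204 / 0.0704 = 4.5511
So the test needs 4.5511 × 48 ≈ 218.45 items; rounding up, 219.

219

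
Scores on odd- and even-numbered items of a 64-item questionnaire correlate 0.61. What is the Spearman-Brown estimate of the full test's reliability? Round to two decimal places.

Apply the Spearman-Brown correction with n = 2:
r_full = 2r_hh / (1 + r_hh) = 2 × 0.61 / (1 + 0.61)
r_full = 1.2200 / 1.6100 ≈ 0.7578

0.76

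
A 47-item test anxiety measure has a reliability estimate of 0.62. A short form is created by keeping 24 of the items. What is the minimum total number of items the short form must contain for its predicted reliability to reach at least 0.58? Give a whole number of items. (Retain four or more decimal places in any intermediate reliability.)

First, r for the 24-item form: n = 24/47 = 0.5106, so r_24 = 0.5106·0.62/(1 + (0.5106 − 1)·0.62) = 0.4545
Then solve for n' with r_old = 0.4545, r_target = 0.58: n' = 0.58(1 − 0.4545)/[0.4545(1 − 0.58)] = 1.6574
Items = 1.6574 × 24 ≈ 39.78 → 40

40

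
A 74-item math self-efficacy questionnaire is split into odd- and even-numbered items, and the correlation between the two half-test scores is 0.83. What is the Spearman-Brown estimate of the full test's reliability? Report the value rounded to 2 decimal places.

0.91

The full test is twice the length of either half (n = 2).
r_full = 2(0.83) / (1 + 0.83)
       = 1.6600 / 1.8300 = 0.9071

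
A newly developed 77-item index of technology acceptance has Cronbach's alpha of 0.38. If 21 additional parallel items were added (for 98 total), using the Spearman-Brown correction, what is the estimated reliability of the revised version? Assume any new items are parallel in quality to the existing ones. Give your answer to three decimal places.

0.438

n = 98/77 = 1.2727
Spearman-Brown: r_new = n·r / (1 + (n − 1)·r)
r_new = (1.2727 × 0.38) / (1 + (1.2727 − 1) × 0.38)
r_new = 0.4836 / 1.1036 ≈ 0.4382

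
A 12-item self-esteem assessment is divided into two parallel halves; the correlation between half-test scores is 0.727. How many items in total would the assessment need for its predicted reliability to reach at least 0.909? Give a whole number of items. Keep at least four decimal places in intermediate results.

r_full = 2(0.727)/(1 + 0.727) = 0.8419
Solve Spearman-Brown for n: n = 0.909(1 − 0.8419) / [0.8419(1 − 0.909)] = 1.8758
Required items = 1.8758 × 12 = 22.51, so 23 items.

23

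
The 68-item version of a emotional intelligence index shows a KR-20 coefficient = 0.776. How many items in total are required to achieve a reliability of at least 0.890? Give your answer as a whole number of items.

Spearman-Brown solved for the length factor n:
n = r*(1 − r) / [ r (1 − r*) ]
n = [0.890 × 0.224] / [0.776 × 0.110]
n = 0.199360 / 0.085360 ≈ 2.3355
Items needed = n × 68 = 2.3355 × 68 ≈ 158.81 → round up to 159

159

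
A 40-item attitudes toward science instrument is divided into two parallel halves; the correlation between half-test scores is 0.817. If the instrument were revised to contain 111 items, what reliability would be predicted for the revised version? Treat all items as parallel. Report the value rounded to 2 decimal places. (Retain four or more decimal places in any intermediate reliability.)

0.96

Full-test reliability from the split-half r: r_full = 2(0.817)/(1 + 0.817) = 0.8993
Then adjust to 111 items: n = 111/40 = 2.7750
r_new = n·r_full / (1 + (n − 1)·r_full) = 2.4956 / 2.5963 ≈ 0.9612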